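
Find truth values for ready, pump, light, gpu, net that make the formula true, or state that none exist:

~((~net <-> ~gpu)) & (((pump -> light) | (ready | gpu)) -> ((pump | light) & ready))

ready=T; pump=F; light=T; gpu=F; net=T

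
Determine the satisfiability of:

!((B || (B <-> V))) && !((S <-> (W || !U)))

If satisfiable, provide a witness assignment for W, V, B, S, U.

W=T; V=T; B=F; S=F; U=T

  !((B || (B <-> V))) = True
    B || (B <-> V) = False
      B <-> V = False
  !((S <-> (W || !U))) = True
    S <-> (W || !U) = False
      W || !U = True
        !U = False
Both conjuncts True, so the formula holds.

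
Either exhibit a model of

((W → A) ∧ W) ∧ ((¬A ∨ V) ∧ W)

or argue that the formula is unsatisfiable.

V: True, A: True, W: True

  (W → A) ∧ W = True
    W → A = True
  (¬A ∨ V) ∧ W = True
    ¬A ∨ V = True
      ¬A = False
Both conjuncts True, so the formula holds.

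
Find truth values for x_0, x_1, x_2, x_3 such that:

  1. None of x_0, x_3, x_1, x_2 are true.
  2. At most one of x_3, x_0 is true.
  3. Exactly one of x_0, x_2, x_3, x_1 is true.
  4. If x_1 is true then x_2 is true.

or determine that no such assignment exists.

Case x_0 = True:
  Constraint (1) is violated (x_0=T) — contradiction.
Case x_0 = False:
  (1) forces x_3 = False.
  (1) forces x_1 = False.
  (1) forces x_2 = False.
  Constraint (3) is violated (x_0=F, x_2=F, x_3=F, x_1=F) — contradiction.
Both cases fail — unsatisfiable.

No satisfying assignment exists.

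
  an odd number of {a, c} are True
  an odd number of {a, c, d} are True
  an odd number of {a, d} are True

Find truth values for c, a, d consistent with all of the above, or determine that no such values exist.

c=F; a=T; d=F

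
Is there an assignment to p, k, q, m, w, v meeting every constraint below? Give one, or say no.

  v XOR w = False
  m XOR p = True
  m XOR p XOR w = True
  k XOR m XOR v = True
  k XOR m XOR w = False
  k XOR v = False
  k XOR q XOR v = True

The formula is unsatisfiable.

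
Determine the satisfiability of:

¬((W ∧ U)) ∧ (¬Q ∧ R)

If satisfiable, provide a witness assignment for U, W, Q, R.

U = False; W = True; Q = False; R = True

  ¬((W ∧ U)) = True
    W ∧ U = False
  ¬Q ∧ R = True
    ¬Q = True
Both conjuncts True, so the formula holds.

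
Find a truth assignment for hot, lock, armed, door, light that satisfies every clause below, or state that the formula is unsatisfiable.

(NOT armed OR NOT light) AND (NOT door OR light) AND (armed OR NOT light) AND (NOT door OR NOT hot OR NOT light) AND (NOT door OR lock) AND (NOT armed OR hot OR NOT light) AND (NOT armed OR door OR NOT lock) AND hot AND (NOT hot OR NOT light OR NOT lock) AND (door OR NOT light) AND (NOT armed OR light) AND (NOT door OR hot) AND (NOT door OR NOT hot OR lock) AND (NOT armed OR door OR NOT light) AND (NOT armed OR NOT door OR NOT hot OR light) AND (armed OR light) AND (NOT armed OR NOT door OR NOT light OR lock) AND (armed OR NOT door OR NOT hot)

UNSATISFIABLE

Case armed = True:
  (NOT armed OR NOT light) forces light = False.
  Clause (NOT armed OR light) is falsified — contradiction.
Case armed = False:
  (armed OR NOT light) forces light = False.
  Clause (armed OR light) is falsified — contradiction.
Both cases fail, so the formula is unsatisfiable.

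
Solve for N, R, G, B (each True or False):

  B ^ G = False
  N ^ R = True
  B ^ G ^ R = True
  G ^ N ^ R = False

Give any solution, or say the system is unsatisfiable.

N: False; R: True; G: True; B: True

B ^ G = T ^ T = False ✓
N ^ R = F ^ T = True ✓
B ^ G ^ R = T ^ T ^ T = True ✓
G ^ N ^ R = T ^ F ^ T = False ✓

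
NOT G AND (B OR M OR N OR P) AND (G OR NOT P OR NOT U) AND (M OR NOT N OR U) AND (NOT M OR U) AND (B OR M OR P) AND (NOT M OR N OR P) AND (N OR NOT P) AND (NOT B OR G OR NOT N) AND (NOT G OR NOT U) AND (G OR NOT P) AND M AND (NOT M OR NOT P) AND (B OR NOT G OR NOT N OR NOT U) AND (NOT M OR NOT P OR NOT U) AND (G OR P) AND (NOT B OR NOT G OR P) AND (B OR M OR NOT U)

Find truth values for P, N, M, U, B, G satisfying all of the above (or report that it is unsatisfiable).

No satisfying assignment exists.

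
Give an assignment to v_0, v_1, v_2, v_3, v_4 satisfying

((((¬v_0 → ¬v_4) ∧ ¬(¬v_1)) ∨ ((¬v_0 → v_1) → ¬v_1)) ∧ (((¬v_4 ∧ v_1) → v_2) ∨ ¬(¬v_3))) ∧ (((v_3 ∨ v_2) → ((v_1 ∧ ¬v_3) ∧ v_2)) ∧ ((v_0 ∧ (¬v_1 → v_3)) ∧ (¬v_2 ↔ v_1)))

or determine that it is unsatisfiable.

v_0 = True; v_1 = True; v_2 = False; v_3 = False; v_4 = True

  (((¬v_0 → ¬v_4) ∧ ¬(¬v_1)) ∨ ((¬v_0 → v_1) → ¬v_1)) ∧ (((¬v_4 ∧ v_1) → v_2) ∨ ¬(¬v_3)) = True
    ((¬v_0 → ¬v_4) ∧ ¬(¬v_1)) ∨ ((¬v_0 → v_1) → ¬v_1) = True
      (¬v_0 → ¬v_4) ∧ ¬(¬v_1) = True
        ¬v_0 → ¬v_4 = True
          ¬v_0 = False
          ¬v_4 = False
        ¬(¬v_1) = True
          ¬v_1 = False
      (¬v_0 → v_1) → ¬v_1 = False
        ¬v_0 → v_1 = True
          ¬v_0 = False
        ¬v_1 = False
    ((¬v_4 ∧ v_1) → v_2) ∨ ¬(¬v_3) = True
      (¬v_4 ∧ v_1) → v_2 = True
        ¬v_4 ∧ v_1 = False
          ¬v_4 = False
      ¬(¬v_3) = False
        ¬v_3 = True
  ((v_3 ∨ v_2) → ((v_1 ∧ ¬v_3) ∧ v_2)) ∧ ((v_0 ∧ (¬v_1 → v_3)) ∧ (¬v_2 ↔ v_1)) = True
    (v_3 ∨ v_2) → ((v_1 ∧ ¬v_3) ∧ v_2) = True
      v_3 ∨ v_2 = False
      (v_1 ∧ ¬v_3) ∧ v_2 = False
        v_1 ∧ ¬v_3 = True
          ¬v_3 = True
    (v_0 ∧ (¬v_1 → v_3)) ∧ (¬v_2 ↔ v_1) = True
      v_0 ∧ (¬v_1 → v_3) = True
        ¬v_1 → v_3 = True
          ¬v_1 = False
      ¬v_2 ↔ v_1 = True
        ¬v_2 = True
Both conjuncts True, so the formula holds.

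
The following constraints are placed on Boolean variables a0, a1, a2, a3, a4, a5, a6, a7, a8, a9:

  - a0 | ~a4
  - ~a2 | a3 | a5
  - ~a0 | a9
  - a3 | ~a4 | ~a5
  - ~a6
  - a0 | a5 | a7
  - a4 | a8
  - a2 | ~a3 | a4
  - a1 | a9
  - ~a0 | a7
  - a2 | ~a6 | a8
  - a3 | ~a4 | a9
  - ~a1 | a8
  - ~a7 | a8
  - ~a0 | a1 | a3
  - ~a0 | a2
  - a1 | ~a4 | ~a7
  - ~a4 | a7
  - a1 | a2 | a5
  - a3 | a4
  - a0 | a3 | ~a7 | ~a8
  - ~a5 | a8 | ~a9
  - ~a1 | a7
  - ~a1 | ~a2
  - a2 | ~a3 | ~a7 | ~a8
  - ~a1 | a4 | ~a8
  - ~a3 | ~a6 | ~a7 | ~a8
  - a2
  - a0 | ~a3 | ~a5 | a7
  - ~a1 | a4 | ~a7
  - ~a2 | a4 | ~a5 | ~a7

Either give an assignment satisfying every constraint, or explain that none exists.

a0=F; a1=F; a2=T; a3=T; a4=F; a5=F; a6=F; a7=T; a8=T; a9=T

Unit clause (~a6) forces a6 = False.
Unit clause (a2) forces a2 = True.
In (~a1 | ~a2) only ~a1 is left, so a1 = False.
In (a1 | a9) only a9 is left, so a9 = True.
Set a0 = False.
  then (a0 | ~a4) forces a4 = False.
  then (a4 | a8) forces a8 = True.
  then (a3 | a4) forces a3 = True.
Try a5 = True:
  (a0 | ~a3 | ~a5 | a7) forces a7 = True.
  clause (~a2 | a4 | ~a5 | ~a7) is falsified — backtrack.
So a5 = False.
  then (a0 | a5 | a7) forces a7 = True.
All clauses satisfied.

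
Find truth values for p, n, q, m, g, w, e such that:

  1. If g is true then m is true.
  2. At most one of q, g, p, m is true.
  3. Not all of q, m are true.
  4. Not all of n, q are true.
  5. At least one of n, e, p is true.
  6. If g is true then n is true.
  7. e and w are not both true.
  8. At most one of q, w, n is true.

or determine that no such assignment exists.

p: False; n: True; q: False; m: True; g: False; w: False; e: True

  (1) g=F ⇒ m: vacuous ✓
  (2) {q, g, p, m}: 1 true — at most one ✓
  (3) {q, m}: 1/2 true — not all ✓
  (4) {n, q}: 1/2 true — not all ✓
  (5) {n, e, p}: 2 true — at least one ✓
  (6) g=F ⇒ n: vacuous ✓
  (7) e=T, w=F — not both ✓
  (8) {q, w, n}: 1 true — at most one ✓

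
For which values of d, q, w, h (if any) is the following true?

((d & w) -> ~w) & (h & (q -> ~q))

d = True, q = False, w = False, h = True

  (d & w) -> ~w = True
    d & w = False
    ~w = True
  h & (q -> ~q) = True
    q -> ~q = True
      ~q = True
Both conjuncts True, so the formula holds.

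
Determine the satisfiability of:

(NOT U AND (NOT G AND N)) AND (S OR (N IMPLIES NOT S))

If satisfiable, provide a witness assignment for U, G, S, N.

U = False; G = False; S = False; N = True

  NOT U AND (NOT G AND N) = True
    NOT U = True
    NOT G AND N = True
      NOT G = True
  S OR (N IMPLIES NOT S) = True
    N IMPLIES NOT S = True
      NOT S = True
Both conjuncts True, so the formula holds.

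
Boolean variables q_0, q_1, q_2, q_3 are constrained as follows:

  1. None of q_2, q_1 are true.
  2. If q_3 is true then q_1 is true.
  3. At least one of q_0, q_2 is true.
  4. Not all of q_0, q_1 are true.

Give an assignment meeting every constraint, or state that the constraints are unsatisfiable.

q_0: True, q_1: False, q_2: False, q_3: False

  (1) {q_2, q_1}: 0 true — none ✓
  (2) q_3=F ⇒ q_1: vacuous ✓
  (3) {q_0, q_2}: 1 true — at least one ✓
  (4) {q_0, q_1}: 1/2 true — not all ✓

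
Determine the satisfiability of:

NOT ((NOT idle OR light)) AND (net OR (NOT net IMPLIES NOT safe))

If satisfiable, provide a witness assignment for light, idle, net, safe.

light = False; idle = True; net = False; safe = False

  NOT ((NOT idle OR light)) = True
    NOT idle OR light = False
      NOT idle = False
  net OR (NOT net IMPLIES NOT safe) = True
    NOT net IMPLIES NOT safe = True
      NOT net = True
      NOT safe = True
Both conjuncts True, so the formula holds.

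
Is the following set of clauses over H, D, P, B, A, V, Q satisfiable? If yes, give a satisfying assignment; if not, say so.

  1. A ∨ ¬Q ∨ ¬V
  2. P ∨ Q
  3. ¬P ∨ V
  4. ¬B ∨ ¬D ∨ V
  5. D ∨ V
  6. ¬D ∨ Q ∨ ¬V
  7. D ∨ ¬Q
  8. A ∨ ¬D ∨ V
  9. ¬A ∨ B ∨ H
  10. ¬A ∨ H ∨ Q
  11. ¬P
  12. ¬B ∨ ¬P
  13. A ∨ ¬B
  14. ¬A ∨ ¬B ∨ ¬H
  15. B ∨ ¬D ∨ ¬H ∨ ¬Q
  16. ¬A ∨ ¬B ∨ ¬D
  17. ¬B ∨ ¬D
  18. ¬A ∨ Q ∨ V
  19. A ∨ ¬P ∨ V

Case P = True:
  Clause (¬P) is falsified — contradiction.
Case P = False:
  (P ∨ Q) forces Q = True.
  (D ∨ ¬Q) forces D = True.
  (¬B ∨ ¬D) forces B = False.
  (B ∨ ¬D ∨ ¬H ∨ ¬Q) forces H = False.
  (¬A ∨ B ∨ H) forces A = False.
  (A ∨ ¬Q ∨ ¬V) forces V = False.
  Clause (A ∨ ¬D ∨ V) is falsified — contradiction.
Both cases fail, so the formula is unsatisfiable.

Unsatisfiable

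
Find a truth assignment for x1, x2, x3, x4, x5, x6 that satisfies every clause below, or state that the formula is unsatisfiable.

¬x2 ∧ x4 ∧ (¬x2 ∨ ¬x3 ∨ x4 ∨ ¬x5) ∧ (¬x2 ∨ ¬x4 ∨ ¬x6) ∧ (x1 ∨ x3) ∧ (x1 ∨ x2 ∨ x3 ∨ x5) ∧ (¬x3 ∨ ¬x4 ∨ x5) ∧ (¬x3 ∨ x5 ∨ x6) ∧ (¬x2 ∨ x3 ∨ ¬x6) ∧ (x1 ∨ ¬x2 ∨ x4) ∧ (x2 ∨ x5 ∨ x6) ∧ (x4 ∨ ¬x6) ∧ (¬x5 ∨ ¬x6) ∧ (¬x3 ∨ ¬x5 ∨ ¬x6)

x1 = False, x2 = False, x3 = True, x4 = True, x5 = True, x6 = False

Unit clause (¬x2) forces x2 = False.
Unit clause (x4) forces x4 = True.
Set x1 = False.
  then (x1 ∨ x3) forces x3 = True.
  then (¬x3 ∨ ¬x4 ∨ x5) forces x5 = True.
  then (¬x5 ∨ ¬x6) forces x6 = False.
All clauses satisfied.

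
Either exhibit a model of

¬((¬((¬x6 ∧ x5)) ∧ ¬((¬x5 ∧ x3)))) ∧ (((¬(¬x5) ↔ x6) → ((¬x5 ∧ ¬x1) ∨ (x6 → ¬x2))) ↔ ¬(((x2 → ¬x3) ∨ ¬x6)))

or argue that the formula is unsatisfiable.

x1 = False, x2 = True, x3 = True, x5 = False, x6 = True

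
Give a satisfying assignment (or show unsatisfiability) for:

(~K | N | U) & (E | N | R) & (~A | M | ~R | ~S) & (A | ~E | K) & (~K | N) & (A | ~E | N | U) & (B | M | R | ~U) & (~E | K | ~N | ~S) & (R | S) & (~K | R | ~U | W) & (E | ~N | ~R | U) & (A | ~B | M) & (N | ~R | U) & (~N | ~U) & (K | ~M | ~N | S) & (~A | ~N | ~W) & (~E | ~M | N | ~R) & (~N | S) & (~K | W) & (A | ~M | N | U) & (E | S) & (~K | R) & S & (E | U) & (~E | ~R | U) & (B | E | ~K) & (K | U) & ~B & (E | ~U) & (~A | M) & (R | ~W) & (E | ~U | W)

Unit clause (S) forces S = True.
Unit clause (~B) forces B = False.
Set M = True.
Set A = True.
Try K = True:
  (~K | N) forces N = True.
  (~N | ~U) forces U = False.
  (~A | ~N | ~W) forces W = False.
  clause (~K | W) is falsified — backtrack.
So K = False.
  then (K | U) forces U = True.
  then (E | ~U) forces E = True.
  then (~E | K | ~N | ~S) forces N = False.
  then (~E | ~M | N | ~R) forces R = False.
  then (R | ~W) forces W = False.
All clauses satisfied.

M=T, A=T, K=F, U=T, R=F, E=T, S=T, W=F, N=F, B=F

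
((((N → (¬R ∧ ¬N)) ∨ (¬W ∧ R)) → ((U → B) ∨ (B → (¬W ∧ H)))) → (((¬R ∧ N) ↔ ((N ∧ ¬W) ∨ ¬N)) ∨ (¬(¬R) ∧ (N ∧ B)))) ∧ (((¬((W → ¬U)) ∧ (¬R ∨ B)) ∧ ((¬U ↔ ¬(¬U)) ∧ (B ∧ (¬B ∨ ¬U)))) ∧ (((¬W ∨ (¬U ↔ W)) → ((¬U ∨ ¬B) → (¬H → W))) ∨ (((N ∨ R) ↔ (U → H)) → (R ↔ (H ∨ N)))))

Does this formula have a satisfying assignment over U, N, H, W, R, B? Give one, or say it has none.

UNSATISFIABLE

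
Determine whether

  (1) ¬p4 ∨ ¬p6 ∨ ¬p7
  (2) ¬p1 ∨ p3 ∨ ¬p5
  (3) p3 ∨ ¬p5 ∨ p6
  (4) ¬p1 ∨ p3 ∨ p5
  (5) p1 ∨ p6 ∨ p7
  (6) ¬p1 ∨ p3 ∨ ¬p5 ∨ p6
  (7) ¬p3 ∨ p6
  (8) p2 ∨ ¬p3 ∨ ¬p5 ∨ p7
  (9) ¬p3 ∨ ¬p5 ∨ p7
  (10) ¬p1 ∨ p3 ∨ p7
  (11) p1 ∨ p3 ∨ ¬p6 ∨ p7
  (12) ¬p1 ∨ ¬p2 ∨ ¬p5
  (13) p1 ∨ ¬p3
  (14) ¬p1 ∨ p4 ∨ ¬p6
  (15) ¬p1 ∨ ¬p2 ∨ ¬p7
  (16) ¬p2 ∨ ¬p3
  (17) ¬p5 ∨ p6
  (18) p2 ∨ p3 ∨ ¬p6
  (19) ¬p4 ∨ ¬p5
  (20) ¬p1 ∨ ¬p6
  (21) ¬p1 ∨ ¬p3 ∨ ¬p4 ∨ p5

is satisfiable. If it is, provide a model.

p1: False, p2: True, p3: False, p4: False, p5: False, p6: False, p7: True

Try p1 = True:
  (¬p1 ∨ ¬p6) forces p6 = False.
  (¬p3 ∨ p6) forces p3 = False.
  (¬p1 ∨ p3 ∨ ¬p5) forces p5 = False.
  clause (¬p1 ∨ p3 ∨ p5) is falsified — backtrack.
So p1 = False.
  then (p1 ∨ ¬p3) forces p3 = False.
Set p2 = True.
Set p4 = False.
Set p5 = False.
Set p6 = False.
  then (p1 ∨ p6 ∨ p7) forces p7 = True.
All clauses satisfied.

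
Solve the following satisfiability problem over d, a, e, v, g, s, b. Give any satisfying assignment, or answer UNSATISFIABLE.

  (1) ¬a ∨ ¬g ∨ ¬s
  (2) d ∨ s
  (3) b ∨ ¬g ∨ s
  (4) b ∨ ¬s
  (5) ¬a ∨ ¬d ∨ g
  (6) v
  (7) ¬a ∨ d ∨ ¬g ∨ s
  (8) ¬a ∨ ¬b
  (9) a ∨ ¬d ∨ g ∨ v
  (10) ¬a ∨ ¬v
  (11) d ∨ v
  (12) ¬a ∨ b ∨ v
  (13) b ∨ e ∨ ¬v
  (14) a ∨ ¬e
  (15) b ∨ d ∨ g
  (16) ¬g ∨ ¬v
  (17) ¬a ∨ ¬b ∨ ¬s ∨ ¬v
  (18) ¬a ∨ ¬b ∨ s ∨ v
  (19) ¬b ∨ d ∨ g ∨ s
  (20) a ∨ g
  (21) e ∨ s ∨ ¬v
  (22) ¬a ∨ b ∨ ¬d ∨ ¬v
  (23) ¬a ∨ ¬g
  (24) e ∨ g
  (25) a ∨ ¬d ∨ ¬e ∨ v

Unsatisfiable

Case g = True:
  (v) forces v = True.
  Clause (¬g ∨ ¬v) is falsified — contradiction.
Case g = False:
  (v) forces v = True.
  (¬a ∨ ¬v) forces a = False.
  Clause (a ∨ g) is falsified — contradiction.
Both cases fail, so the formula is unsatisfiable.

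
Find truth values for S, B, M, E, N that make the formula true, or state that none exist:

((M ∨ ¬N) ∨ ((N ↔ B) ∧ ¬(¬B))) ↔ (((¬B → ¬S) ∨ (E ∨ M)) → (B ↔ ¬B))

S = True, B = False, M = False, E = False, N = False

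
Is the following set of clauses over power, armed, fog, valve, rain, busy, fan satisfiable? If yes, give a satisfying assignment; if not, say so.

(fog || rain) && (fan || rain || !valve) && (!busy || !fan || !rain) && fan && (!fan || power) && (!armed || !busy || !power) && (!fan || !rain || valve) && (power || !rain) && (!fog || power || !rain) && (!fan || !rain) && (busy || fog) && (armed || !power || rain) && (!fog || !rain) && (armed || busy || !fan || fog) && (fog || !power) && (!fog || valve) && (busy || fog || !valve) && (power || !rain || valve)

power = True, armed = True, fog = True, valve = True, rain = False, busy = False, fan = True

Unit clause (fan) forces fan = True.
In (!fan || power) only power is left, so power = True.
In (!fan || !rain) only !rain is left, so rain = False.
In (armed || !power || rain) only armed is left, so armed = True.
In (fog || !power) only fog is left, so fog = True.
In (!fog || valve) only valve is left, so valve = True.
In (!armed || !busy || !power) only !busy is left, so busy = False.
All clauses satisfied.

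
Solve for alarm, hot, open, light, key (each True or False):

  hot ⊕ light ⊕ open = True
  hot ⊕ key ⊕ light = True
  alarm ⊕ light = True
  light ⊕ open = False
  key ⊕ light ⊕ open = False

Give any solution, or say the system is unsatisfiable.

alarm=T, hot=T, open=F, light=F, key=F

hot ⊕ light ⊕ open = T ⊕ F ⊕ F = True ✓
hot ⊕ key ⊕ light = T ⊕ F ⊕ F = True ✓
alarm ⊕ light = T ⊕ F = True ✓
light ⊕ open = F ⊕ F = False ✓
key ⊕ light ⊕ open = F ⊕ F ⊕ F = False ✓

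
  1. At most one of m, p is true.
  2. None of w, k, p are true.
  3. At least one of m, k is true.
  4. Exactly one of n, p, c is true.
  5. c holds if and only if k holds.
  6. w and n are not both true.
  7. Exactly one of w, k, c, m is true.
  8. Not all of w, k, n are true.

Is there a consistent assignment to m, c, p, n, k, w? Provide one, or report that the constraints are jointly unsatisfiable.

m = True; c = False; p = False; n = True; k = False; w = False

  (1) {m, p}: 1 true — at most one ✓
  (2) {w, k, p}: 0 true — none ✓
  (3) {m, k}: 1 true — at least one ✓
  (4) {n, p, c}: 1 true — exactly one ✓
  (5) c=F, k=F — same ✓
  (6) w=F, n=T — not both ✓
  (7) {w, k, c, m}: 1 true — exactly one ✓
  (8) {w, k, n}: 1/3 true — not all ✓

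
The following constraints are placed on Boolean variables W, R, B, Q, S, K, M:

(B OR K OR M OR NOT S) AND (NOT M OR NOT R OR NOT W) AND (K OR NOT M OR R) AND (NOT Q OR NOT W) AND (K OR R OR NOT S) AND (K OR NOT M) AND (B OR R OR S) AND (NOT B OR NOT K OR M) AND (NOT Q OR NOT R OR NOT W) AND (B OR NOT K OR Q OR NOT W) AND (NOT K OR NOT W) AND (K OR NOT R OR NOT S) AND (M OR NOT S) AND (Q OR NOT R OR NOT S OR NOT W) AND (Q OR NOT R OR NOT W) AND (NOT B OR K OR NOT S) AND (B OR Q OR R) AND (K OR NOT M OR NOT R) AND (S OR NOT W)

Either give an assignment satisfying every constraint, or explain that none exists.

Try W = True:
  (NOT Q OR NOT W) forces Q = False.
  (NOT K OR NOT W) forces K = False.
  (K OR NOT M) forces M = False.
  (M OR NOT S) forces S = False.
  clause (S OR NOT W) is falsified — backtrack.
So W = False.
Set R = False.
Set B = True.
Set Q = True.
Set S = False.
Set K = True.
  then (NOT B OR NOT K OR M) forces M = True.
All clauses satisfied.

W = False, R = False, B = True, Q = True, S = False, K = True, M = True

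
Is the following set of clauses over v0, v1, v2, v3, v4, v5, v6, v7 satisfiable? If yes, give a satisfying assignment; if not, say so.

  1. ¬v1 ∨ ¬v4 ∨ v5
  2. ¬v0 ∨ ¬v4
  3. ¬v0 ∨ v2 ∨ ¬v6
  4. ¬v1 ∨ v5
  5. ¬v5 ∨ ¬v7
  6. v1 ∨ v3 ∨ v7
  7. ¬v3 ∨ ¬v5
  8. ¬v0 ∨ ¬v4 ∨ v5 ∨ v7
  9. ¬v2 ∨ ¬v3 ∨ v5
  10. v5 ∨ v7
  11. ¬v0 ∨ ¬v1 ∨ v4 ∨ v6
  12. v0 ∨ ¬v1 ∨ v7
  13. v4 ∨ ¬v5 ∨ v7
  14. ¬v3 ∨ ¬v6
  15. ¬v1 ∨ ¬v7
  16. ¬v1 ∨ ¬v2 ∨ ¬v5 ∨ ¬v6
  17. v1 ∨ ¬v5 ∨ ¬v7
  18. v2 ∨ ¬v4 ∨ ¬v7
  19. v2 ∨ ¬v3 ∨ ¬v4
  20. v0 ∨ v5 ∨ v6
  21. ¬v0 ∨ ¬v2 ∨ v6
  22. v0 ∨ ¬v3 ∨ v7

Set v0 = False.
Try v1 = True:
  (¬v1 ∨ v5) forces v5 = True.
  (¬v5 ∨ ¬v7) forces v7 = False.
  clause (v0 ∨ ¬v1 ∨ v7) is falsified — backtrack.
So v1 = False.
Set v2 = True.
Try v3 = True:
  (¬v3 ∨ ¬v5) forces v5 = False.
  clause (¬v2 ∨ ¬v3 ∨ v5) is falsified — backtrack.
So v3 = False.
  then (v1 ∨ v3 ∨ v7) forces v7 = True.
  then (v1 ∨ ¬v5 ∨ ¬v7) forces v5 = False.
  then (v0 ∨ v5 ∨ v6) forces v6 = True.
Set v4 = True.
All clauses satisfied.

v0=F, v1=F, v2=T, v3=F, v4=T, v5=F, v6=T, v7=T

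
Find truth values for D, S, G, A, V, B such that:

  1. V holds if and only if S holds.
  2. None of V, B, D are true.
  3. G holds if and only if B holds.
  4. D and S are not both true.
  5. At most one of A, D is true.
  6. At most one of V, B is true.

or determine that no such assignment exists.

D = False, S = False, G = False, A = False, V = False, B = False

  (1) V=F, S=F — same ✓
  (2) {V, B, D}: 0 true — none ✓
  (3) G=F, B=F — same ✓
  (4) D=F, S=F — not both ✓
  (5) {A, D}: 0 true — at most one ✓
  (6) {V, B}: 0 true — at most one ✓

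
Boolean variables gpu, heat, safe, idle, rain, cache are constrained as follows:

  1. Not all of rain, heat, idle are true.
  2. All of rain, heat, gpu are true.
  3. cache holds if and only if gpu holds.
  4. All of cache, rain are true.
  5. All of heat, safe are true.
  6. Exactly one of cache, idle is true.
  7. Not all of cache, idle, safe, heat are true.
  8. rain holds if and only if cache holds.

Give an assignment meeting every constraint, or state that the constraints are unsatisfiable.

gpu = True; heat = True; safe = True; idle = False; rain = True; cache = True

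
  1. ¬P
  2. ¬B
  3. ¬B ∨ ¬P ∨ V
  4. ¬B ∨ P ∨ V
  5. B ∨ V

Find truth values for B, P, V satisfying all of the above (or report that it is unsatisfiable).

Unit clause (¬P) forces P = False.
Unit clause (¬B) forces B = False.
In (B ∨ V) only V is left, so V = True.
Check each clause:
  (¬P): ¬P holds.
  (¬B): ¬B holds.
  (¬B ∨ ¬P ∨ V): ¬B holds.
  (¬B ∨ P ∨ V): ¬B holds.
  (B ∨ V): V holds.
All clauses satisfied.

B = False; P = False; V = True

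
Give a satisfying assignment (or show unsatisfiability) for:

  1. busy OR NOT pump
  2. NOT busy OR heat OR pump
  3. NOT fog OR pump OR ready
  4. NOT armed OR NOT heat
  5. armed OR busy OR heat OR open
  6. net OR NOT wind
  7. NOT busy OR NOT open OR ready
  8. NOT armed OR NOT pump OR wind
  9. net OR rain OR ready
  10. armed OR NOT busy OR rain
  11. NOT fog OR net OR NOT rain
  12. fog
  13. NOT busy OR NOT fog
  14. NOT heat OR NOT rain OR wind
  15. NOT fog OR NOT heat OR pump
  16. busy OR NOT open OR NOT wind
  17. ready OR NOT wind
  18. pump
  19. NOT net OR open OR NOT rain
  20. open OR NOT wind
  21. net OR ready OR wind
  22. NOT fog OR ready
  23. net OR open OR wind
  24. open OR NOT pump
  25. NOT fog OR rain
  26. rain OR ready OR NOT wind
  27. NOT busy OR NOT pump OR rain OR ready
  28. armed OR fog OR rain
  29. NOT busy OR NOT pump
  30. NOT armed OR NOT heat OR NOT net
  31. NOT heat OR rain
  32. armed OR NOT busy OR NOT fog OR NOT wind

Unsatisfiable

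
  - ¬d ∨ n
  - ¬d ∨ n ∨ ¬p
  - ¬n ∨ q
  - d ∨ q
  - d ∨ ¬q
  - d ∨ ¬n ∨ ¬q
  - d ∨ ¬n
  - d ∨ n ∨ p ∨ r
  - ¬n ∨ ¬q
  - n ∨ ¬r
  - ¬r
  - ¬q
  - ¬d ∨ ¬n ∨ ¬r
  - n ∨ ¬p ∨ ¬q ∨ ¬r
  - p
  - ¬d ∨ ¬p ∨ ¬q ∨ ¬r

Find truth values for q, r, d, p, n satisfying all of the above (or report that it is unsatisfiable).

Case q = True:
  Clause (¬q) is falsified — contradiction.
Case q = False:
  (¬n ∨ q) forces n = False.
  (¬d ∨ n) forces d = False.
  Clause (d ∨ q) is falsified — contradiction.
Both cases fail, so the formula is unsatisfiable.

Unsatisfiable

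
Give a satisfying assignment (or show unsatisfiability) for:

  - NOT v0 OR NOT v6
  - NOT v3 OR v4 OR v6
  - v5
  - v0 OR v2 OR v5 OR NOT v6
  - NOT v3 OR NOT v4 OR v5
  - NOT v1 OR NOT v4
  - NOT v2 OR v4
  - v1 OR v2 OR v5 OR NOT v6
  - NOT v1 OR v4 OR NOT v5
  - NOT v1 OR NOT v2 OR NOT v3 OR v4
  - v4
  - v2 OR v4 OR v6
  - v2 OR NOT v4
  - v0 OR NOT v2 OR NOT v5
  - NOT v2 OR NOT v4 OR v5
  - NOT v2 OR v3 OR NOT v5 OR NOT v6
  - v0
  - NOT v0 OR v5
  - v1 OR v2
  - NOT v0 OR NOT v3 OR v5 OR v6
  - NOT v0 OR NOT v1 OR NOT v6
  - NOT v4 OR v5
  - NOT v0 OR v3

Unit clause (v5) forces v5 = True.
Unit clause (v4) forces v4 = True.
In (v2 OR NOT v4) only v2 is left, so v2 = True.
In (v0 OR NOT v2 OR NOT v5) only v0 is left, so v0 = True.
In (NOT v0 OR v3) only v3 is left, so v3 = True.
In (NOT v0 OR NOT v6) only NOT v6 is left, so v6 = False.
In (NOT v1 OR NOT v4) only NOT v1 is left, so v1 = False.
All clauses satisfied.

v0 = True, v1 = False, v2 = True, v3 = True, v4 = True, v5 = True, v6 = False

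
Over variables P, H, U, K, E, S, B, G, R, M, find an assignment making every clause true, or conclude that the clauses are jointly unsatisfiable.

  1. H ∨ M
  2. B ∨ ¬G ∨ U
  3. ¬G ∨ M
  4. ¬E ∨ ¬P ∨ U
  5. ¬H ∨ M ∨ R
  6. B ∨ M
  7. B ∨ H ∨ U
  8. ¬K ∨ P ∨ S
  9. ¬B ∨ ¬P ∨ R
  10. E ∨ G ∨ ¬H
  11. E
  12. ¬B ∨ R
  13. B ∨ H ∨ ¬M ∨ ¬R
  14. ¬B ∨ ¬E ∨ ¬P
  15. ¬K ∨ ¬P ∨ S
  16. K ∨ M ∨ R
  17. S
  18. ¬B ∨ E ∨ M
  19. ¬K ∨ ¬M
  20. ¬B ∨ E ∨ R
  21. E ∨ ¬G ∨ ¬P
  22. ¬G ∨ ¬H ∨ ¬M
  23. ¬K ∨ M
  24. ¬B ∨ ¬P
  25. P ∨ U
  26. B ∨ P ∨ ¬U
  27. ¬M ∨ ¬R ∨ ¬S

P=T, H=T, U=T, K=F, E=T, S=T, B=F, G=F, R=F, M=T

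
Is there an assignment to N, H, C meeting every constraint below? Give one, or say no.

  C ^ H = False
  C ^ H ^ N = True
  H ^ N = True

N = True; H = False; C = False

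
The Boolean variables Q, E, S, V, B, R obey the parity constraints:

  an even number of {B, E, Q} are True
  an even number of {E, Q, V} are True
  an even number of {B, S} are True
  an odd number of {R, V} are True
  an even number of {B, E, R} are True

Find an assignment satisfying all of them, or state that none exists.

Q = True; E = True; S = False; V = False; B = False; R = True

{B, E, Q}: 2 true → even ✓
{E, Q, V}: 2 true → even ✓
{B, S}: 0 true → even ✓
{R, V}: 1 true → odd ✓
{B, E, R}: 2 true → even ✓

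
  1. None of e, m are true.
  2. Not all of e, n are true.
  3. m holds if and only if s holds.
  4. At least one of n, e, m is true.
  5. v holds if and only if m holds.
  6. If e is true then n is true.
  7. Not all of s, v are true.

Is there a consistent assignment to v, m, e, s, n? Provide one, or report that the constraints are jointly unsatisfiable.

v: False, m: False, e: False, s: False, n: True

  (1) {e, m}: 0 true — none ✓
  (2) {e, n}: 1/2 true — not all ✓
  (3) m=F, s=F — same ✓
  (4) {n, e, m}: 1 true — at least one ✓
  (5) v=F, m=F — same ✓
  (6) e=F ⇒ n: vacuous ✓
  (7) {s, v}: 0/2 true — not all ✓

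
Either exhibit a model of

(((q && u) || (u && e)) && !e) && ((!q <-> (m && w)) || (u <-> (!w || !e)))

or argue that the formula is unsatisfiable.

q = True; w = False; u = True; e = False; m = False

  ((q && u) || (u && e)) && !e = True
    (q && u) || (u && e) = True
      q && u = True
      u && e = False
    !e = True
  (!q <-> (m && w)) || (u <-> (!w || !e)) = True
    !q <-> (m && w) = True
      !q = False
      m && w = False
    u <-> (!w || !e) = True
      !w || !e = True
        !w = True
        !e = True
Both conjuncts True, so the formula holds.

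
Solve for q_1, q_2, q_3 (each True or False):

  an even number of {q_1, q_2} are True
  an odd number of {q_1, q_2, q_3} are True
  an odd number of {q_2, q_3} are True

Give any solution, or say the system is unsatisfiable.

q_1 = False, q_2 = False, q_3 = True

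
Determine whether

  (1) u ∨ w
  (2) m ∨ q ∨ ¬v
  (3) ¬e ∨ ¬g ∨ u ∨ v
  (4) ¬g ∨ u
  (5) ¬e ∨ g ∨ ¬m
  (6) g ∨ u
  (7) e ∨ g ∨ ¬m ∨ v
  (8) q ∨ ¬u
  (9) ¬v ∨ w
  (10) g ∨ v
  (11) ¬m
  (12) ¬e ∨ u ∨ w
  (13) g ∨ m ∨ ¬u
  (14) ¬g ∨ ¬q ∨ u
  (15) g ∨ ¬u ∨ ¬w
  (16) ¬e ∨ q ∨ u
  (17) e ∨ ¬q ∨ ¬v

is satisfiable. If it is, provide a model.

g = True; v = False; e = False; q = True; u = True; m = False; w = True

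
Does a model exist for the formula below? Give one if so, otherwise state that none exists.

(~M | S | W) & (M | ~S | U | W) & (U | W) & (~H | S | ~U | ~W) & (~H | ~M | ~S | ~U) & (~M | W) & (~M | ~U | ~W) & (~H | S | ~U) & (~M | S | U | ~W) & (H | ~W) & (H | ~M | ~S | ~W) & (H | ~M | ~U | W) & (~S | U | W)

Set U = True.
Set H = False.
  then (H | ~W) forces W = False.
  then (H | ~M | ~U | W) forces M = False.
Set S = True.
All clauses satisfied.

U = True, H = False, W = False, S = True, M = False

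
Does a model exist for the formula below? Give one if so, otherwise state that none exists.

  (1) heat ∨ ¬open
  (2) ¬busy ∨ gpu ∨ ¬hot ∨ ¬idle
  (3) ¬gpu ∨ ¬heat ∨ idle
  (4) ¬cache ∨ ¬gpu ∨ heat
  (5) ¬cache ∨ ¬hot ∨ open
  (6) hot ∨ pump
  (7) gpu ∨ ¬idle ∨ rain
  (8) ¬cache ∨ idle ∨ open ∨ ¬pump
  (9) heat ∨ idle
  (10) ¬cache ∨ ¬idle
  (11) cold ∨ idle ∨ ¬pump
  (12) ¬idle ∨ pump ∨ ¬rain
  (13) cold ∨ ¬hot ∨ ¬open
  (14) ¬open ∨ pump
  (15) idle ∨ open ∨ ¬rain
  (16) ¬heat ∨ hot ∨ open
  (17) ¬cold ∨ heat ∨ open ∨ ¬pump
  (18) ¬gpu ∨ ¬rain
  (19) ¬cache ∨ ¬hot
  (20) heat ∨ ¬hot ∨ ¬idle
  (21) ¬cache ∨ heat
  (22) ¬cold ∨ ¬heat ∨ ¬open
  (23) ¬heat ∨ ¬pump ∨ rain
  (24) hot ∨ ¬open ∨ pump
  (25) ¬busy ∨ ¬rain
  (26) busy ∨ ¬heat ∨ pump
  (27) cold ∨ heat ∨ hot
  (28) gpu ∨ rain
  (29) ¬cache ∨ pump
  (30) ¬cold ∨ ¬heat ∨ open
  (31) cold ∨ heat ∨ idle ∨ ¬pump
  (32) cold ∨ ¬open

Set rain = True.
  then (¬gpu ∨ ¬rain) forces gpu = False.
  then (¬busy ∨ ¬rain) forces busy = False.
Try idle = False:
  (heat ∨ idle) forces heat = True.
  (idle ∨ open ∨ ¬rain) forces open = True.
  (¬open ∨ pump) forces pump = True.
  (cold ∨ idle ∨ ¬pump) forces cold = True.
  clause (¬cold ∨ ¬heat ∨ ¬open) is falsified — backtrack.
So idle = True.
  then (¬cache ∨ ¬idle) forces cache = False.
  then (¬idle ∨ pump ∨ ¬rain) forces pump = True.
Set heat = True.
Set open = False.
  then (¬heat ∨ hot ∨ open) forces hot = True.
  then (¬cold ∨ ¬heat ∨ open) forces cold = False.
All clauses satisfied.

rain=T; idle=T; pump=T; heat=T; cache=F; gpu=F; open=F; busy=F; cold=F; hot=T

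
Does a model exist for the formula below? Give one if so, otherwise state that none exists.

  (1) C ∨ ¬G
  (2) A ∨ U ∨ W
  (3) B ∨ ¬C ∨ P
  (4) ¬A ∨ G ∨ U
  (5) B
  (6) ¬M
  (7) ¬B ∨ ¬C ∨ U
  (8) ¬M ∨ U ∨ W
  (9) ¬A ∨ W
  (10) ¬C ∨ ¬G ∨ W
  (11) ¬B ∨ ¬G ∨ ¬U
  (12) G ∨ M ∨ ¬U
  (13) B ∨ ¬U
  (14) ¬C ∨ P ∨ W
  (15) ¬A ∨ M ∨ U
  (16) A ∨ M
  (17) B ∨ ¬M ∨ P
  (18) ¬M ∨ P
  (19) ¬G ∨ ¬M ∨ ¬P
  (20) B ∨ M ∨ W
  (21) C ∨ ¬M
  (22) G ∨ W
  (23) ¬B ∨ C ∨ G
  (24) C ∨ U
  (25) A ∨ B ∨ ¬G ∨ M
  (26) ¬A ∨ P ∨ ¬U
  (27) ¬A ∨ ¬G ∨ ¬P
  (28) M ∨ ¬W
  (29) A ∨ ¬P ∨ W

Case M = True:
  Clause (¬M) is falsified — contradiction.
Case M = False:
  (B) forces B = True.
  (A ∨ M) forces A = True.
  (¬A ∨ W) forces W = True.
  Clause (M ∨ ¬W) is falsified — contradiction.
Both cases fail, so the formula is unsatisfiable.

No satisfying assignment exists.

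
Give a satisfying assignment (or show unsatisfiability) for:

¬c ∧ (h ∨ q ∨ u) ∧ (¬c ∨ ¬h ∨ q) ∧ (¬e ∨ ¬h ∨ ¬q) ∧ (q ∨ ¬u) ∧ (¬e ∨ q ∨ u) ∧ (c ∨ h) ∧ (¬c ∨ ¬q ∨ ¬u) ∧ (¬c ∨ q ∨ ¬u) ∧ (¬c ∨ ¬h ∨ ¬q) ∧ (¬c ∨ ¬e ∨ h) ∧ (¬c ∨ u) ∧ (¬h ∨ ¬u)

h: True; q: True; u: False; e: False; c: False

Unit clause (¬c) forces c = False.
In (c ∨ h) only h is left, so h = True.
In (¬h ∨ ¬u) only ¬u is left, so u = False.
Set q = True.
  then (¬e ∨ ¬h ∨ ¬q) forces e = False.
All clauses satisfied.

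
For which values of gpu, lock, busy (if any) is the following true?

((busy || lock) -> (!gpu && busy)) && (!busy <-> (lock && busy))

gpu = False, lock = False, busy = True

  (busy || lock) -> (!gpu && busy) = True
    busy || lock = True
    !gpu && busy = True
      !gpu = True
  !busy <-> (lock && busy) = True
    !busy = False
    lock && busy = False
Both conjuncts True, so the formula holds.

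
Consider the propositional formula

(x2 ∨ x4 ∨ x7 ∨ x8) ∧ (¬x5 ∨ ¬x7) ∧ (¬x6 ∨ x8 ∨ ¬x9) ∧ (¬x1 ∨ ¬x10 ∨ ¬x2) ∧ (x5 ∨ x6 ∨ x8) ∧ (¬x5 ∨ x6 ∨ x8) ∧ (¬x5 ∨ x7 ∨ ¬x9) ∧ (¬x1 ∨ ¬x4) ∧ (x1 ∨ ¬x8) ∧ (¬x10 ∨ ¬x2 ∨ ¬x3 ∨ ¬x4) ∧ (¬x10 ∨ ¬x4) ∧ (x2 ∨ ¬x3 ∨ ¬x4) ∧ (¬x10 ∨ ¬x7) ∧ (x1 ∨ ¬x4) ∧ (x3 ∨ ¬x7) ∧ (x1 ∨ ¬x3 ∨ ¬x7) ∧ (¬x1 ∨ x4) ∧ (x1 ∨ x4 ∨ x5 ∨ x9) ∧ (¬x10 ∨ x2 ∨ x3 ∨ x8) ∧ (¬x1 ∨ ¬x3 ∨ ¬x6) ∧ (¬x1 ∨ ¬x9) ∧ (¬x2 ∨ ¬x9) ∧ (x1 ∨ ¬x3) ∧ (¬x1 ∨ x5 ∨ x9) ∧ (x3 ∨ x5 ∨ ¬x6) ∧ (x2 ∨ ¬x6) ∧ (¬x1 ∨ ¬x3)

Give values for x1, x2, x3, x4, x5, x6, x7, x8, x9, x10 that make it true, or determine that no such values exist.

x1: False, x2: True, x3: False, x4: False, x5: True, x6: True, x7: False, x8: False, x9: False, x10: False

Try x1 = True:
  (¬x1 ∨ ¬x4) forces x4 = False.
  clause (¬x1 ∨ x4) is falsified — backtrack.
So x1 = False.
  then (x1 ∨ ¬x8) forces x8 = False.
  then (x1 ∨ ¬x4) forces x4 = False.
  then (x1 ∨ ¬x3) forces x3 = False.
  then (x3 ∨ ¬x7) forces x7 = False.
  then (x2 ∨ x4 ∨ x7 ∨ x8) forces x2 = True.
  then (¬x2 ∨ ¬x9) forces x9 = False.
  then (x1 ∨ x4 ∨ x5 ∨ x9) forces x5 = True.
  then (¬x5 ∨ x6 ∨ x8) forces x6 = True.
Set x10 = False.
All clauses satisfied.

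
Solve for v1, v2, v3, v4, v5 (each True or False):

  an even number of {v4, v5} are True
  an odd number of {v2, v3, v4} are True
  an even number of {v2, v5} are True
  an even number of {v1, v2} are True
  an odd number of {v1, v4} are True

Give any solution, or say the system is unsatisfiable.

Adding constraints 1, 3, 4, 5 mod 2: every variable appears an even number of times on the left, so the left side is 0.
But the right sides sum to 1 (mod 2). 0 ≠ 1 — the system is inconsistent.

Unsatisfiable — no assignment works.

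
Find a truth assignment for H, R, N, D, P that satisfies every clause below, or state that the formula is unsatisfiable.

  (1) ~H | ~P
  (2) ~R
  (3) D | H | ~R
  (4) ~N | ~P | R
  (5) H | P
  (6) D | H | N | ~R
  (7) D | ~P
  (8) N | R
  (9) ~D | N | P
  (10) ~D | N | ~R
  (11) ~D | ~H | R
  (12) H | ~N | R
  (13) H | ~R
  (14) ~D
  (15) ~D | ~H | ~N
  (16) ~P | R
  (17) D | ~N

The formula is unsatisfiable.

Case R = True:
  Clause (~R) is falsified — contradiction.
Case R = False:
  (N | R) forces N = True.
  (~N | ~P | R) forces P = False.
  (H | P) forces H = True.
  (~D | ~H | R) forces D = False.
  Clause (D | ~N) is falsified — contradiction.
Both cases fail, so the formula is unsatisfiable.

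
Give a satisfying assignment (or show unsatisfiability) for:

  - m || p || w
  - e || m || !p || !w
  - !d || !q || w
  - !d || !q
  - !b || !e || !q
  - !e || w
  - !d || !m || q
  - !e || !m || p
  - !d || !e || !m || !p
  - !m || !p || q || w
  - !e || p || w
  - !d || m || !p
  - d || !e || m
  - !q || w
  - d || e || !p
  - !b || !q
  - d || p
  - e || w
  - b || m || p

Try w = False:
  (!e || w) forces e = False.
  clause (e || w) is falsified — backtrack.
So w = True.
Set e = True.
Set m = True.
  then (!e || !m || p) forces p = True.
  then (!d || !e || !m || !p) forces d = False.
Set b = False.
Set q = False.
All clauses satisfied.

w = True; e = True; m = True; b = False; d = False; p = True; q = False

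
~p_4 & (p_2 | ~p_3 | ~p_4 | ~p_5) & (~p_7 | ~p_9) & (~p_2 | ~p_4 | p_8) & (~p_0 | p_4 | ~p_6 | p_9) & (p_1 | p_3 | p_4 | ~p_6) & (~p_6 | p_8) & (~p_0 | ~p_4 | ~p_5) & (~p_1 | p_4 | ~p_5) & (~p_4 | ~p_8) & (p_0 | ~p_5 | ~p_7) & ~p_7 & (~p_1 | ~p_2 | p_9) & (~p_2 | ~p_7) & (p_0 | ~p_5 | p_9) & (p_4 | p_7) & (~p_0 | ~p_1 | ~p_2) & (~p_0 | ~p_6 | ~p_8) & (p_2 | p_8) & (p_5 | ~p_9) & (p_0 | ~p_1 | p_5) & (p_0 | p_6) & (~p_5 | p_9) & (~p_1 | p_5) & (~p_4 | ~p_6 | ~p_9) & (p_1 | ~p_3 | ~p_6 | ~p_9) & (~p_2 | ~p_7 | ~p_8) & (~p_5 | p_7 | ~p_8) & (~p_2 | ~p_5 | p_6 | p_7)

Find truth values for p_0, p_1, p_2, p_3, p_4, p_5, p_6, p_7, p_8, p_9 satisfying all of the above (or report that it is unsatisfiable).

Case p_4 = True:
  Clause (~p_4) is falsified — contradiction.
Case p_4 = False:
  (~p_7) forces p_7 = False.
  Clause (p_4 | p_7) is falsified — contradiction.
Both cases fail, so the formula is unsatisfiable.

No satisfying assignment exists.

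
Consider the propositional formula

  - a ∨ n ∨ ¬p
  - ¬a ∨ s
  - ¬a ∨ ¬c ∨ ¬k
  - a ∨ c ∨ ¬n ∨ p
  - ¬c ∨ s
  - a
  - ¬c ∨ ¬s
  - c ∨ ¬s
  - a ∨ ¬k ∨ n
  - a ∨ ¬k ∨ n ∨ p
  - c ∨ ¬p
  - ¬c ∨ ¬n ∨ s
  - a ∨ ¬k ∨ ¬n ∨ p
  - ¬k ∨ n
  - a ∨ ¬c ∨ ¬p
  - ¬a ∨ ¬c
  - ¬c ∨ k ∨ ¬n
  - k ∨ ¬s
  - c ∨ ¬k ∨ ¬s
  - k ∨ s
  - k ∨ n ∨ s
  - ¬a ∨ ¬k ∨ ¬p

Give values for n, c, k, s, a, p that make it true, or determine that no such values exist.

Case a = True:
  (¬a ∨ s) forces s = True.
  (¬c ∨ ¬s) forces c = False.
  Clause (c ∨ ¬s) is falsified — contradiction.
Case a = False:
  Clause (a) is falsified — contradiction.
Both cases fail, so the formula is unsatisfiable.

Unsatisfiable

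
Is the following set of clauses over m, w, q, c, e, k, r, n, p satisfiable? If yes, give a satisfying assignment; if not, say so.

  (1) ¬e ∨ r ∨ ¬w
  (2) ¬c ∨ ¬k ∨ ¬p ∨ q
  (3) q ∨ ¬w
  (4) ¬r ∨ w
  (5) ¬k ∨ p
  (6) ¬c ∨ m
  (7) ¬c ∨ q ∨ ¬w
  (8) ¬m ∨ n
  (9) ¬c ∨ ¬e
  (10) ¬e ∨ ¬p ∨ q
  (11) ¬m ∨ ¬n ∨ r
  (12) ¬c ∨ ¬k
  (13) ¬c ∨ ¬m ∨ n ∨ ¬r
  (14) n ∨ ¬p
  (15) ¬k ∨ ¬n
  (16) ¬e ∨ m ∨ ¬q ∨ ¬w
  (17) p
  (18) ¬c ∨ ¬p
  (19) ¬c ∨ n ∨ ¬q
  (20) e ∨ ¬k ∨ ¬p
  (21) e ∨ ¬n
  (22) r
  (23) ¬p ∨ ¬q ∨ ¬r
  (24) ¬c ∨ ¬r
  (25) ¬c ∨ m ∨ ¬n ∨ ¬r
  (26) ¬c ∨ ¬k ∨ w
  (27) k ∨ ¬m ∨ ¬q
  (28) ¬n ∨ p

Case r = True:
  (¬r ∨ w) forces w = True.
  (q ∨ ¬w) forces q = True.
  (p) forces p = True.
  Clause (¬p ∨ ¬q ∨ ¬r) is falsified — contradiction.
Case r = False:
  Clause (r) is falsified — contradiction.
Both cases fail, so the formula is unsatisfiable.

UNSATISFIABLE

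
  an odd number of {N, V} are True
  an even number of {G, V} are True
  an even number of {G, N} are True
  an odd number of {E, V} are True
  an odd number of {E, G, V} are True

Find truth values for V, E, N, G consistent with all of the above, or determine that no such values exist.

No satisfying assignment exists.

Adding constraints 1, 2, 3 mod 2: every variable appears an even number of times on the left, so the left side is 0.
But the right sides sum to 1 (mod 2). 0 ≠ 1 — the system is inconsistent.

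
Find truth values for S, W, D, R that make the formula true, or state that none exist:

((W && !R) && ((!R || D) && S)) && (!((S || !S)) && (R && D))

No satisfying assignment exists.

The conjunct !((S || !S)) is unsatisfiable on its own:
  S=F: evaluates to False.
  S=T: evaluates to False.
So the whole conjunction is unsatisfiable.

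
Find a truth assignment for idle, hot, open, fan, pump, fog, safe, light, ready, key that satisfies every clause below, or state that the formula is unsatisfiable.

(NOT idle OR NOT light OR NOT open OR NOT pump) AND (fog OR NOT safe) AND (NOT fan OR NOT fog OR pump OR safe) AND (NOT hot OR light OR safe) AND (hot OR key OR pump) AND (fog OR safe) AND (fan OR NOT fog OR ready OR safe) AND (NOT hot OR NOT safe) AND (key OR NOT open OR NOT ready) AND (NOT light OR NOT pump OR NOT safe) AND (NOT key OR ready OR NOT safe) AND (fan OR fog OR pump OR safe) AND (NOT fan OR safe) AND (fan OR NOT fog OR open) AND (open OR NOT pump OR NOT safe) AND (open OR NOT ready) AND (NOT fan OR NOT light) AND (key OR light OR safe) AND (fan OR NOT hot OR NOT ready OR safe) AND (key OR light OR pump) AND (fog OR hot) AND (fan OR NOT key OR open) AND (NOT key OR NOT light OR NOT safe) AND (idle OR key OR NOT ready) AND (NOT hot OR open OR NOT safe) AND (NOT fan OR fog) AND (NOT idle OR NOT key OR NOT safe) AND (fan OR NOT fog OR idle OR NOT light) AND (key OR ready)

idle: False, hot: False, open: True, fan: False, pump: False, fog: True, safe: True, light: False, ready: True, key: True

Set idle = False.
Try hot = True:
  (NOT hot OR NOT safe) forces safe = False.
  (NOT hot OR light OR safe) forces light = True.
  (fog OR safe) forces fog = True.
  (NOT fan OR safe) forces fan = False.
  clause (fan OR NOT fog OR idle OR NOT light) is falsified — backtrack.
So hot = False.
  then (fog OR hot) forces fog = True.
Set open = True.
Set fan = False.
  then (fan OR NOT fog OR idle OR NOT light) forces light = False.
Set pump = False.
  then (hot OR key OR pump) forces key = True.
Set safe = True.
  then (NOT key OR ready OR NOT safe) forces ready = True.
All clauses satisfied.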